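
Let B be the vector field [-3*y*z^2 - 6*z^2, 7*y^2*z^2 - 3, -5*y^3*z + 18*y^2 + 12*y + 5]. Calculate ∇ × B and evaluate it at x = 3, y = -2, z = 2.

(-292, 0, 12)

(∇×B)₁ = ∂B₃/∂y − ∂B₂/∂z = -29*y^2*z + 36*y + 12
(∇×B)₂ = ∂B₁/∂z − ∂B₃/∂x = -6*y*z - 12*z
(∇×B)₃ = ∂B₂/∂x − ∂B₁/∂y = 3*z^2
∇×B = (-29*y^2*z + 36*y + 12, -6*y*z - 12*z, 3*z^2)
At (3, -2, 2): (-292, 0, 12).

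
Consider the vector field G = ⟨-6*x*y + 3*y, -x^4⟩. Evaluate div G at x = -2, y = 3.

-18

∂G₁/∂x = -6*y
∂G₂/∂y = 0
∇·G = -6*y
At (-2, 3): -18.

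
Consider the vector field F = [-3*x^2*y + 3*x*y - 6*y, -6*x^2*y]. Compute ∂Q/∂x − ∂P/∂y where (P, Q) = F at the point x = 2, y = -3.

84

∂F₂/∂x = -12*x*y
∂F₁/∂y = -3*x^2 + 3*x - 6
Scalar curl = 3*x^2 - 12*x*y - 3*x + 6
At (2, -3): 84.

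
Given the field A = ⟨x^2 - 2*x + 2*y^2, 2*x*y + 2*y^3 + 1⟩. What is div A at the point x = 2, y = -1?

12

∂A₁/∂x = 2*x - 2
∂A₂/∂y = 2*x + 6*y^2
∇·A = 4*x + 6*y^2 - 2
At (2, -1): 12.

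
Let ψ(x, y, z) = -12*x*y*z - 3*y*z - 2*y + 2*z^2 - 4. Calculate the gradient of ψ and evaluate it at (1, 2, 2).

(-48, -32, -22)

∂ψ/∂x = -12*y*z
∂ψ/∂y = -12*x*z - 3*z - 2
∂ψ/∂z = -12*x*y - 3*y + 4*z
∇ψ = (-12*y*z, -12*x*z - 3*z - 2, -12*x*y - 3*y + 4*z)
At (1, 2, 2): (-48, -32, -22).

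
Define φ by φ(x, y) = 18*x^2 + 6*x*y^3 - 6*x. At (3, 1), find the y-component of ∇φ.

54

(∇φ)_2 = ∂φ/∂y = 18*x*y^2
At (3, 1): 54.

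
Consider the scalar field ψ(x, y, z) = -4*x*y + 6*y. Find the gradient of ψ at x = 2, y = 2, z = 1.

∂ψ/∂x = -4*y
∂ψ/∂y = -4*x + 6
∂ψ/∂z = 0
∇ψ = (-4*y, -4*x + 6, 0)
At (2, 2, 1): (-8, -2, 0).

(-8, -2, 0)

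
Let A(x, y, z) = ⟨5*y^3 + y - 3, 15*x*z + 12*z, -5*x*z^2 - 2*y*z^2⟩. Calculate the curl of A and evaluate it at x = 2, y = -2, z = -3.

(∇×A)₁ = ∂A₃/∂y − ∂A₂/∂z = -15*x - 2*z^2 - 12
(∇×A)₂ = ∂A₁/∂z − ∂A₃/∂x = 5*z^2
(∇×A)₃ = ∂A₂/∂x − ∂A₁/∂y = -15*y^2 + 15*z - 1
∇×A = (-15*x - 2*z^2 - 12, 5*z^2, -15*y^2 + 15*z - 1)
At (2, -2, -3): (-60, 45, -106).

(-60, 45, -106)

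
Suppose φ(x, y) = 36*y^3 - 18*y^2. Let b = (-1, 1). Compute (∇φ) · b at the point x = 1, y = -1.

∂φ/∂x = 0
∂φ/∂y = 108*y^2 - 36*y
∇φ at (1, -1) = (0, 144)
∇φ · b = (0)(-1) + (144)(1) = 144

144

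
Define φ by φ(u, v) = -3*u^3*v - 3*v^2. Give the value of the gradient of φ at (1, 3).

(-27, -21)

∂φ/∂u = -9*u^2*v
∂φ/∂v = -3*u^3 - 6*v
∇φ = (-9*u^2*v, -3*u^3 - 6*v)
At (1, 3): (-27, -21).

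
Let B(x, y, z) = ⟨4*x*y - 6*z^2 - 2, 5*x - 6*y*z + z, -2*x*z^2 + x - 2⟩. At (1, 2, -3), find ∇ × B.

(11, 53, 1)

(∇×B)₁ = ∂B₃/∂y − ∂B₂/∂z = 6*y - 1
(∇×B)₂ = ∂B₁/∂z − ∂B₃/∂x = 2*z^2 - 12*z - 1
(∇×B)₃ = ∂B₂/∂x − ∂B₁/∂y = -4*x + 5
∇×B = (6*y - 1, 2*z^2 - 12*z - 1, -4*x + 5)
At (1, 2, -3): (11, 53, 1).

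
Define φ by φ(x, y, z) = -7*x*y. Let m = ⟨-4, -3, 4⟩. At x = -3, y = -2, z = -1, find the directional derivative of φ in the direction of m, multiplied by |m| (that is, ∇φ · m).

∂φ/∂x = -7*y
∂φ/∂y = -7*x
∂φ/∂z = 0
∇φ at (-3, -2, -1) = (14, 21, 0)
∇φ · m = (14)(-4) + (21)(-3) + (0)(4) = -119

-119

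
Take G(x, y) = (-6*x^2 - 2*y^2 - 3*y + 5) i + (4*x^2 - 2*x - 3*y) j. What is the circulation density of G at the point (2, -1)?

∂G₂/∂x = 8*x - 2
∂G₁/∂y = -4*y - 3
Scalar curl = 8*x + 4*y + 1
At (2, -1): 13.

13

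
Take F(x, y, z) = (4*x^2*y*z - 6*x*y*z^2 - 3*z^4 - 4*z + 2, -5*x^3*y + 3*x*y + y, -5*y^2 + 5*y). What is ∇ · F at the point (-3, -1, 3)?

∂F₁/∂x = 8*x*y*z - 6*y*z^2
∂F₂/∂y = -5*x^3 + 3*x + 1
∂F₃/∂z = 0
∇·F = -5*x^3 + 8*x*y*z + 3*x - 6*y*z^2 + 1
At (-3, -1, 3): 253.

253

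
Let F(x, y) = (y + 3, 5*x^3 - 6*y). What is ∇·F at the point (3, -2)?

-6

∂F₁/∂x = 0
∂F₂/∂y = -6
∇·F = -6
At (3, -2): -6.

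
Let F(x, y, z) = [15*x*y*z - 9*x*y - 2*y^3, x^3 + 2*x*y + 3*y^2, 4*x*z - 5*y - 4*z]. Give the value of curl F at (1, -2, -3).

(∇×F)₁ = ∂F₃/∂y − ∂F₂/∂z = -5
(∇×F)₂ = ∂F₁/∂z − ∂F₃/∂x = 15*x*y - 4*z
(∇×F)₃ = ∂F₂/∂x − ∂F₁/∂y = 3*x^2 - 15*x*z + 9*x + 6*y^2 + 2*y
∇×F = (-5, 15*x*y - 4*z, 3*x^2 - 15*x*z + 9*x + 6*y^2 + 2*y)
At (1, -2, -3): (-5, -18, 77).

(-5, -18, 77)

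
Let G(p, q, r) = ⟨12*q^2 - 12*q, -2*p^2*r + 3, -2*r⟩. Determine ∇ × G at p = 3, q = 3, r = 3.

(∇×G)₁ = ∂G₃/∂q − ∂G₂/∂r = 2*p^2
(∇×G)₂ = ∂G₁/∂r − ∂G₃/∂p = 0
(∇×G)₃ = ∂G₂/∂p − ∂G₁/∂q = -4*p*r - 24*q + 12
∇×G = (2*p^2, 0, -4*p*r - 24*q + 12)
At (3, 3, 3): (18, 0, -96).

(18, 0, -96)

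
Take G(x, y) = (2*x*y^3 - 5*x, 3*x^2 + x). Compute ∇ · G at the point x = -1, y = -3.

∂G₁/∂x = 2*y^3 - 5
∂G₂/∂y = 0
∇·G = 2*y^3 - 5
At (-1, -3): -59.

-59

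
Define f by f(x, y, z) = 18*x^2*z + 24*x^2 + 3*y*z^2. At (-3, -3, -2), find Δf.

-42

∂²f/∂x² = 12*(3*z + 4)
∂²f/∂y² = 0
∂²f/∂z² = 6*y
∇²f = 6*y + 36*z + 48
At (-3, -3, -2): -42.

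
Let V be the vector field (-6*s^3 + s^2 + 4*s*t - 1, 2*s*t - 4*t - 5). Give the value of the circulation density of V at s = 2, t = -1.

∂V₂/∂s = 2*t
∂V₁/∂t = 4*s
Scalar curl = -4*s + 2*t
At (2, -1): -10.

-10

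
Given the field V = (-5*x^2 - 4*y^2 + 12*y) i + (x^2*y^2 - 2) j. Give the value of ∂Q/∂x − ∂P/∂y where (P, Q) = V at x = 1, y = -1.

-18

∂V₂/∂x = 2*x*y^2
∂V₁/∂y = -8*y + 12
Scalar curl = 2*x*y^2 + 8*y - 12
At (1, -1): -18.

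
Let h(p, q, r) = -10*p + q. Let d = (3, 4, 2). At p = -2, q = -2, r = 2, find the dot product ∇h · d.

-26

∂h/∂p = -10
∂h/∂q = 1
∂h/∂r = 0
∇h at (-2, -2, 2) = (-10, 1, 0)
∇h · d = (-10)(3) + (1)(4) + (0)(2) = -26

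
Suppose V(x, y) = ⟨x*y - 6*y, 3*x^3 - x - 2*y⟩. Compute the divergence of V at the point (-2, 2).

0

∂V₁/∂x = y
∂V₂/∂y = -2
∇·V = y - 2
At (-2, 2): 0.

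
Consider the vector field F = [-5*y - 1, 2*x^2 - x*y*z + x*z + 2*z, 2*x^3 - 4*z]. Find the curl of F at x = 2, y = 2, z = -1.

(∇×F)₁ = ∂F₃/∂y − ∂F₂/∂z = x*y - x - 2
(∇×F)₂ = ∂F₁/∂z − ∂F₃/∂x = -6*x^2
(∇×F)₃ = ∂F₂/∂x − ∂F₁/∂y = 4*x - y*z + z + 5
∇×F = (x*y - x - 2, -6*x^2, 4*x - y*z + z + 5)
At (2, 2, -1): (0, -24, 14).

(0, -24, 14)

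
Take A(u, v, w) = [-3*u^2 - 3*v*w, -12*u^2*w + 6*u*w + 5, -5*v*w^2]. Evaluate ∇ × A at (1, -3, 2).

(-14, 9, -30)

(∇×A)₁ = ∂A₃/∂v − ∂A₂/∂w = 12*u^2 - 6*u - 5*w^2
(∇×A)₂ = ∂A₁/∂w − ∂A₃/∂u = -3*v
(∇×A)₃ = ∂A₂/∂u − ∂A₁/∂v = -24*u*w + 9*w
∇×A = (12*u^2 - 6*u - 5*w^2, -3*v, -24*u*w + 9*w)
At (1, -3, 2): (-14, 9, -30).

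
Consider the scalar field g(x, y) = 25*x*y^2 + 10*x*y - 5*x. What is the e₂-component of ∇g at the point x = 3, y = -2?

(∇g)_2 = ∂g/∂y = 50*x*y + 10*x
At (3, -2): -270.

-270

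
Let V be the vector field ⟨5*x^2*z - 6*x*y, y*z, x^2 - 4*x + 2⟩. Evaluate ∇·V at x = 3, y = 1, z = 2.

∂V₁/∂x = 10*x*z - 6*y
∂V₂/∂y = z
∂V₃/∂z = 0
∇·V = 10*x*z - 6*y + z
At (3, 1, 2): 56.

56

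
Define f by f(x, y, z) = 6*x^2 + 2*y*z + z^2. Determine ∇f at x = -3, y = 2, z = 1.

(-36, 2, 6)

∂f/∂x = 12*x
∂f/∂y = 2*z
∂f/∂z = 2*y + 2*z
∇f = (12*x, 2*z, 2*y + 2*z)
At (-3, 2, 1): (-36, 2, 6).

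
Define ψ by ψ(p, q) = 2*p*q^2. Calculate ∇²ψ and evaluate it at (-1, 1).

∂²ψ/∂p² = 0
∂²ψ/∂q² = 4*p
∇²ψ = 4*p
At (-1, 1): -4.

-4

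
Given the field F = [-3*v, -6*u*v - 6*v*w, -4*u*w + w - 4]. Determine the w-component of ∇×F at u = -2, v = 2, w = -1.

(∇×F)_3 = ∂F₂/∂u − ∂F₁/∂v
= -6*v − (-3)
= -6*v + 3
At (-2, 2, -1): -9.

-9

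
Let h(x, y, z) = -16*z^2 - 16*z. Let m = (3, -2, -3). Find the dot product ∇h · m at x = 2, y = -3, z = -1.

-48

∂h/∂x = 0
∂h/∂y = 0
∂h/∂z = -32*z - 16
∇h at (2, -3, -1) = (0, 0, 16)
∇h · m = (0)(3) + (0)(-2) + (16)(-3) = -48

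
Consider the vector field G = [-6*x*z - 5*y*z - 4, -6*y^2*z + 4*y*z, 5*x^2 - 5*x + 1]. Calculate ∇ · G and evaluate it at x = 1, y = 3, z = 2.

-76

∂G₁/∂x = -6*z
∂G₂/∂y = -12*y*z + 4*z
∂G₃/∂z = 0
∇·G = -12*y*z - 2*z
At (1, 3, 2): -76.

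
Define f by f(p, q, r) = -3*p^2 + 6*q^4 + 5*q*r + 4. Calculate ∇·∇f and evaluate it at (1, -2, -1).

∂²f/∂p² = -6
∂²f/∂q² = 72*q^2
∂²f/∂r² = 0
∇²f = 72*q^2 - 6
At (1, -2, -1): 282.

282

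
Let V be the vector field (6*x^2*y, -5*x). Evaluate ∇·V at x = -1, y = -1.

∂V₁/∂x = 12*x*y
∂V₂/∂y = 0
∇·V = 12*x*y
At (-1, -1): 12.

12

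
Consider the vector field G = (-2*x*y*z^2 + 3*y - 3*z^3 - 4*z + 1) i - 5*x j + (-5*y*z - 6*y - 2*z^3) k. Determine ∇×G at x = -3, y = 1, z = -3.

(9, -121, -62)

(∇×G)₁ = ∂G₃/∂y − ∂G₂/∂z = -5*z - 6
(∇×G)₂ = ∂G₁/∂z − ∂G₃/∂x = -4*x*y*z - 9*z^2 - 4
(∇×G)₃ = ∂G₂/∂x − ∂G₁/∂y = 2*x*z^2 - 8
∇×G = (-5*z - 6, -4*x*y*z - 9*z^2 - 4, 2*x*z^2 - 8)
At (-3, 1, -3): (9, -121, -62).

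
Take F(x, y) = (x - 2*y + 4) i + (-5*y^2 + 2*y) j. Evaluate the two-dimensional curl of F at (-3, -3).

∂F₂/∂x = 0
∂F₁/∂y = -2
Scalar curl = 2
At (-3, -3): 2.

2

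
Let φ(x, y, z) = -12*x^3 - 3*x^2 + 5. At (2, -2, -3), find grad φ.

∂φ/∂x = -36*x^2 - 6*x
∂φ/∂y = 0
∂φ/∂z = 0
∇φ = (-36*x^2 - 6*x, 0, 0)
At (2, -2, -3): (-156, 0, 0).

(-156, 0, 0)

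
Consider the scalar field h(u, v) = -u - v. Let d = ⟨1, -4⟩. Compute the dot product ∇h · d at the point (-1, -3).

3

∂h/∂u = -1
∂h/∂v = -1
∇h at (-1, -3) = (-1, -1)
∇h · d = (-1)(1) + (-1)(-4) = 3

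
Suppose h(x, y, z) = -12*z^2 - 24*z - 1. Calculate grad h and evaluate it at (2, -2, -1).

(0, 0, 0)

∂h/∂x = 0
∂h/∂y = 0
∂h/∂z = -24*z - 24
∇h = (0, 0, -24*z - 24)
At (2, -2, -1): (0, 0, 0).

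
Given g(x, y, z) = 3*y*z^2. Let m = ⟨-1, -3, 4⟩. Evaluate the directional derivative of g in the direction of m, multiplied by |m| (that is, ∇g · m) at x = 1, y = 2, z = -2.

-132

∂g/∂x = 0
∂g/∂y = 3*z^2
∂g/∂z = 6*y*z
∇g at (1, 2, -2) = (0, 12, -24)
∇g · m = (0)(-1) + (12)(-3) + (-24)(4) = -132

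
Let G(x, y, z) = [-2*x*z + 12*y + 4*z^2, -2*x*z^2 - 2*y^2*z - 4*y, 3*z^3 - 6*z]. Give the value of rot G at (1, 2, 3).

(20, 22, -30)

(∇×G)₁ = ∂G₃/∂y − ∂G₂/∂z = 4*x*z + 2*y^2
(∇×G)₂ = ∂G₁/∂z − ∂G₃/∂x = -2*x + 8*z
(∇×G)₃ = ∂G₂/∂x − ∂G₁/∂y = -2*z^2 - 12
∇×G = (4*x*z + 2*y^2, -2*x + 8*z, -2*z^2 - 12)
At (1, 2, 3): (20, 22, -30).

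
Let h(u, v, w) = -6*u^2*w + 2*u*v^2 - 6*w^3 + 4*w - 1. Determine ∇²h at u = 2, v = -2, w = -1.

∂²h/∂u² = -12*w
∂²h/∂v² = 4*u
∂²h/∂w² = -36*w
∇²h = 4*u - 48*w
At (2, -2, -1): 56.

56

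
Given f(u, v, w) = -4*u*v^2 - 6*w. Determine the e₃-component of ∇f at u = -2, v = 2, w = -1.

(∇f)_3 = ∂f/∂w = -6
At (-2, 2, -1): -6.

-6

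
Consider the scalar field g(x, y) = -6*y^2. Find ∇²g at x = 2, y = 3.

∂²g/∂x² = 0
∂²g/∂y² = -12
∇²g = -12
At (2, 3): -12.

-12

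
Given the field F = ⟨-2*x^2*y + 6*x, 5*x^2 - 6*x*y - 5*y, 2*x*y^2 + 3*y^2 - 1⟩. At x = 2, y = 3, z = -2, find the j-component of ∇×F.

-18

(∇×F)_2 = ∂F₁/∂z − ∂F₃/∂x
= 0 − (2*y^2)
= -2*y^2
At (2, 3, -2): -18.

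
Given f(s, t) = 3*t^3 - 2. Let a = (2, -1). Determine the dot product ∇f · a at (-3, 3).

∂f/∂s = 0
∂f/∂t = 9*t^2
∇f at (-3, 3) = (0, 81)
∇f · a = (0)(2) + (81)(-1) = -81

-81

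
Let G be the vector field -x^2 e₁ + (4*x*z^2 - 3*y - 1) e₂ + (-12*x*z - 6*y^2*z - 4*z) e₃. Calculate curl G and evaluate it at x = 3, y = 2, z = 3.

(∇×G)₁ = ∂G₃/∂y − ∂G₂/∂z = -8*x*z - 12*y*z
(∇×G)₂ = ∂G₁/∂z − ∂G₃/∂x = 12*z
(∇×G)₃ = ∂G₂/∂x − ∂G₁/∂y = 4*z^2
∇×G = (-8*x*z - 12*y*z, 12*z, 4*z^2)
At (3, 2, 3): (-144, 36, 36).

(-144, 36, 36)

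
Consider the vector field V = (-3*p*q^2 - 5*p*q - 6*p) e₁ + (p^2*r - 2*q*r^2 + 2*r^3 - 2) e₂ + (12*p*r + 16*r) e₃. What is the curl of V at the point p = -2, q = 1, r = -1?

(∇×V)₁ = ∂V₃/∂q − ∂V₂/∂r = -p^2 + 4*q*r - 6*r^2
(∇×V)₂ = ∂V₁/∂r − ∂V₃/∂p = -12*r
(∇×V)₃ = ∂V₂/∂p − ∂V₁/∂q = 6*p*q + 2*p*r + 5*p
∇×V = (-p^2 + 4*q*r - 6*r^2, -12*r, 6*p*q + 2*p*r + 5*p)
At (-2, 1, -1): (-14, 12, -18).

(-14, 12, -18)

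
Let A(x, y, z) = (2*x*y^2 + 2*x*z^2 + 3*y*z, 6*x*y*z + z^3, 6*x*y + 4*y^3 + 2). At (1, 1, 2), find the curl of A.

(∇×A)₁ = ∂A₃/∂y − ∂A₂/∂z = -6*x*y + 6*x + 12*y^2 - 3*z^2
(∇×A)₂ = ∂A₁/∂z − ∂A₃/∂x = 4*x*z - 3*y
(∇×A)₃ = ∂A₂/∂x − ∂A₁/∂y = -4*x*y + 6*y*z - 3*z
∇×A = (-6*x*y + 6*x + 12*y^2 - 3*z^2, 4*x*z - 3*y, -4*x*y + 6*y*z - 3*z)
At (1, 1, 2): (0, 5, 2).

(0, 5, 2)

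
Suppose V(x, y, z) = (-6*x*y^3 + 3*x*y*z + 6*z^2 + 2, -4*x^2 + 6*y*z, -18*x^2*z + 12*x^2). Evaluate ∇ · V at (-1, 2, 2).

-42

∂V₁/∂x = -6*y^3 + 3*y*z
∂V₂/∂y = 6*z
∂V₃/∂z = -18*x^2
∇·V = -18*x^2 - 6*y^3 + 3*y*z + 6*z
At (-1, 2, 2): -42.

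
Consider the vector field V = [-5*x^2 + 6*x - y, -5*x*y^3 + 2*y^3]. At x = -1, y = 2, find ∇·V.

∂V₁/∂x = -10*x + 6
∂V₂/∂y = -15*x*y^2 + 6*y^2
∇·V = -15*x*y^2 - 10*x + 6*y^2 + 6
At (-1, 2): 100.

100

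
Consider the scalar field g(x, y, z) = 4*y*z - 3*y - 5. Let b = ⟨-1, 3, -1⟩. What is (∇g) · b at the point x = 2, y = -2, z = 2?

∂g/∂x = 0
∂g/∂y = 4*z - 3
∂g/∂z = 4*y
∇g at (2, -2, 2) = (0, 5, -8)
∇g · b = (0)(-1) + (5)(3) + (-8)(-1) = 23

23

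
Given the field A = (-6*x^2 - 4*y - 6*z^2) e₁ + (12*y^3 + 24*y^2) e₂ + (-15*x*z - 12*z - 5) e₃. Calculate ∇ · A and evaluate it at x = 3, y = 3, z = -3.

375

∂A₁/∂x = -12*x
∂A₂/∂y = 36*y^2 + 48*y
∂A₃/∂z = -15*x - 12
∇·A = -27*x + 36*y^2 + 48*y - 12
At (3, 3, -3): 375.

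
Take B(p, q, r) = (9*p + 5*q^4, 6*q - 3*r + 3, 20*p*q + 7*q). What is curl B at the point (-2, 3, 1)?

(∇×B)₁ = ∂B₃/∂q − ∂B₂/∂r = 20*p + 10
(∇×B)₂ = ∂B₁/∂r − ∂B₃/∂p = -20*q
(∇×B)₃ = ∂B₂/∂p − ∂B₁/∂q = -20*q^3
∇×B = (20*p + 10, -20*q, -20*q^3)
At (-2, 3, 1): (-30, -60, -540).

(-30, -60, -540)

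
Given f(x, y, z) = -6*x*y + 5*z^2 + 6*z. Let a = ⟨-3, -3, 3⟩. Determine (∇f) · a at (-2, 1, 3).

∂f/∂x = -6*y
∂f/∂y = -6*x
∂f/∂z = 10*z + 6
∇f at (-2, 1, 3) = (-6, 12, 36)
∇f · a = (-6)(-3) + (12)(-3) + (36)(3) = 90

90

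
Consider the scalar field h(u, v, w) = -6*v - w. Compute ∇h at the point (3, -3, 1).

(0, -6, -1)

∂h/∂u = 0
∂h/∂v = -6
∂h/∂w = -1
∇h = (0, -6, -1)
At (3, -3, 1): (0, -6, -1).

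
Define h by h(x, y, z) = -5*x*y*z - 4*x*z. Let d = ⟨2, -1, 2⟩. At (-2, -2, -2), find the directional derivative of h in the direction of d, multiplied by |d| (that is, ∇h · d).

∂h/∂x = -5*y*z - 4*z
∂h/∂y = -5*x*z
∂h/∂z = -5*x*y - 4*x
∇h at (-2, -2, -2) = (-12, -20, -12)
∇h · d = (-12)(2) + (-20)(-1) + (-12)(2) = -28

-28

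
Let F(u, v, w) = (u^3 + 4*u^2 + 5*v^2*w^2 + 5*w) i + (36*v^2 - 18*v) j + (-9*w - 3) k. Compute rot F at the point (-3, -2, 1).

(0, 45, 20)

(∇×F)₁ = ∂F₃/∂v − ∂F₂/∂w = 0
(∇×F)₂ = ∂F₁/∂w − ∂F₃/∂u = 10*v^2*w + 5
(∇×F)₃ = ∂F₂/∂u − ∂F₁/∂v = -10*v*w^2
∇×F = (0, 10*v^2*w + 5, -10*v*w^2)
At (-3, -2, 1): (0, 45, 20).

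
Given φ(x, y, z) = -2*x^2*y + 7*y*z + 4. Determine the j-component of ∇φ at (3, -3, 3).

3

(∇φ)_2 = ∂φ/∂y = -2*x^2 + 7*z
At (3, -3, 3): 3.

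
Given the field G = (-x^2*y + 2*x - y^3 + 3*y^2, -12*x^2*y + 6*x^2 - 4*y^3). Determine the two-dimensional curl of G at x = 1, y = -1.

46

∂G₂/∂x = -24*x*y + 12*x
∂G₁/∂y = -x^2 - 3*y^2 + 6*y
Scalar curl = x^2 - 24*x*y + 12*x + 3*y^2 - 6*y
At (1, -1): 46.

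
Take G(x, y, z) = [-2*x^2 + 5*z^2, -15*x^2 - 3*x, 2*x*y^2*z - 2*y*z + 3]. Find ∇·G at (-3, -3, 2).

∂G₁/∂x = -4*x
∂G₂/∂y = 0
∂G₃/∂z = 2*x*y^2 - 2*y
∇·G = 2*x*y^2 - 4*x - 2*y
At (-3, -3, 2): -36.

-36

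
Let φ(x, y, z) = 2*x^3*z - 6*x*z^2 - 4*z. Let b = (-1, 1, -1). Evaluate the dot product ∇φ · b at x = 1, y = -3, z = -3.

38

∂φ/∂x = 6*x^2*z - 6*z^2
∂φ/∂y = 0
∂φ/∂z = 2*x^3 - 12*x*z - 4
∇φ at (1, -3, -3) = (-72, 0, 34)
∇φ · b = (-72)(-1) + (0)(1) + (34)(-1) = 38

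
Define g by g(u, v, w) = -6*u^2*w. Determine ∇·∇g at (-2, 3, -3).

36

∂²g/∂u² = -12*w
∂²g/∂v² = 0
∂²g/∂w² = 0
∇²g = -12*w
At (-2, 3, -3): 36.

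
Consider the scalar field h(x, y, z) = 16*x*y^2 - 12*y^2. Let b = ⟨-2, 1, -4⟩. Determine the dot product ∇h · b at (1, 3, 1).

-264

∂h/∂x = 16*y^2
∂h/∂y = 32*x*y - 24*y
∂h/∂z = 0
∇h at (1, 3, 1) = (144, 24, 0)
∇h · b = (144)(-2) + (24)(1) + (0)(-4) = -264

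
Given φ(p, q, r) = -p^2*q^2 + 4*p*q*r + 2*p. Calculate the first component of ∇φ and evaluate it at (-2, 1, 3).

18

(∇φ)_1 = ∂φ/∂p = -2*p*q^2 + 4*q*r + 2
At (-2, 1, 3): 18.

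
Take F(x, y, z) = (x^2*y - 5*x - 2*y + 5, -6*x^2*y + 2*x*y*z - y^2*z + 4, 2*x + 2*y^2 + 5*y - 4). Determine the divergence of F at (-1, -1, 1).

∂F₁/∂x = 2*x*y - 5
∂F₂/∂y = -6*x^2 + 2*x*z - 2*y*z
∂F₃/∂z = 0
∇·F = -6*x^2 + 2*x*y + 2*x*z - 2*y*z - 5
At (-1, -1, 1): -9.

-9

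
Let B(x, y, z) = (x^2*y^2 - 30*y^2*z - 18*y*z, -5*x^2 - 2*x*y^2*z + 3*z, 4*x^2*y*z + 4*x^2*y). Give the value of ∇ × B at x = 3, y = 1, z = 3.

(∇×B)₁ = ∂B₃/∂y − ∂B₂/∂z = 4*x^2*z + 4*x^2 + 2*x*y^2 - 3
(∇×B)₂ = ∂B₁/∂z − ∂B₃/∂x = -8*x*y*z - 8*x*y - 30*y^2 - 18*y
(∇×B)₃ = ∂B₂/∂x − ∂B₁/∂y = -2*x^2*y - 10*x - 2*y^2*z + 60*y*z + 18*z
∇×B = (4*x^2*z + 4*x^2 + 2*x*y^2 - 3, -8*x*y*z - 8*x*y - 30*y^2 - 18*y, -2*x^2*y - 10*x - 2*y^2*z + 60*y*z + 18*z)
At (3, 1, 3): (147, -144, 180).

(147, -144, 180)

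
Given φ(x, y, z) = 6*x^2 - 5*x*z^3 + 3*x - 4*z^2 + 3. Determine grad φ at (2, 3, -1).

∂φ/∂x = 12*x - 5*z^3 + 3
∂φ/∂y = 0
∂φ/∂z = -15*x*z^2 - 8*z
∇φ = (12*x - 5*z^3 + 3, 0, -15*x*z^2 - 8*z)
At (2, 3, -1): (32, 0, -22).

(32, 0, -22)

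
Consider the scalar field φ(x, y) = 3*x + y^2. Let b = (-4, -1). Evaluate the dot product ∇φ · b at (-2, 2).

∂φ/∂x = 3
∂φ/∂y = 2*y
∇φ at (-2, 2) = (3, 4)
∇φ · b = (3)(-4) + (4)(-1) = -16

-16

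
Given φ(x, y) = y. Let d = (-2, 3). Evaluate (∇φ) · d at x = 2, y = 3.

3

∂φ/∂x = 0
∂φ/∂y = 1
∇φ at (2, 3) = (0, 1)
∇φ · d = (0)(-2) + (1)(3) = 3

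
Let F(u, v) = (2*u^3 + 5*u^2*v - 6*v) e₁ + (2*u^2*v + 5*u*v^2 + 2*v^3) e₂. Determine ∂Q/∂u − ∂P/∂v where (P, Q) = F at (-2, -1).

∂F₂/∂u = 4*u*v + 5*v^2
∂F₁/∂v = 5*u^2 - 6
Scalar curl = -5*u^2 + 4*u*v + 5*v^2 + 6
At (-2, -1): -1.

-1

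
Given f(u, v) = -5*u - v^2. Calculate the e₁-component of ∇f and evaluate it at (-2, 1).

(∇f)_1 = ∂f/∂u = -5
At (-2, 1): -5.

-5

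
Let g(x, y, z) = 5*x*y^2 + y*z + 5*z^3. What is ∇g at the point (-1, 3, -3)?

∂g/∂x = 5*y^2
∂g/∂y = 10*x*y + z
∂g/∂z = y + 15*z^2
∇g = (5*y^2, 10*x*y + z, y + 15*z^2)
At (-1, 3, -3): (45, -33, 138).

(45, -33, 138)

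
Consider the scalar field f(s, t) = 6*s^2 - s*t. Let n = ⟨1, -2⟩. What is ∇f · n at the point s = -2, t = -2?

∂f/∂s = 12*s - t
∂f/∂t = -s
∇f at (-2, -2) = (-22, 2)
∇f · n = (-22)(1) + (2)(-2) = -26

-26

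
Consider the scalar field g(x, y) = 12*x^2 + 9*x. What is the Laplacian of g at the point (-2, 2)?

24

∂²g/∂x² = 24
∂²g/∂y² = 0
∇²g = 24
At (-2, 2): 24.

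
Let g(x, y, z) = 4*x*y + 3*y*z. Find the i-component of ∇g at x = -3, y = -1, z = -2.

(∇g)_1 = ∂g/∂x = 4*y
At (-3, -1, -2): -4.

-4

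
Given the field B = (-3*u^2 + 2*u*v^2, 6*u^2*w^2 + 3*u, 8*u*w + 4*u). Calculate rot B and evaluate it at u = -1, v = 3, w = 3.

(-36, -28, -93)

(∇×B)₁ = ∂B₃/∂v − ∂B₂/∂w = -12*u^2*w
(∇×B)₂ = ∂B₁/∂w − ∂B₃/∂u = -8*w - 4
(∇×B)₃ = ∂B₂/∂u − ∂B₁/∂v = -4*u*v + 12*u*w^2 + 3
∇×B = (-12*u^2*w, -8*w - 4, -4*u*v + 12*u*w^2 + 3)
At (-1, 3, 3): (-36, -28, -93).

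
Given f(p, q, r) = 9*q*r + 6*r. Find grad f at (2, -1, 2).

∂f/∂p = 0
∂f/∂q = 9*r
∂f/∂r = 9*q + 6
∇f = (0, 9*r, 9*q + 6)
At (2, -1, 2): (0, 18, -3).

(0, 18, -3)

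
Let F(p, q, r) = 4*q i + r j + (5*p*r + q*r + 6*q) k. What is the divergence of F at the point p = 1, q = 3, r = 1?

∂F₁/∂p = 0
∂F₂/∂q = 0
∂F₃/∂r = 5*p + q
∇·F = 5*p + q
At (1, 3, 1): 8.

8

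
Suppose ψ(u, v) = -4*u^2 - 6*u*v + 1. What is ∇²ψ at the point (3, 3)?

-8

∂²ψ/∂u² = -8
∂²ψ/∂v² = 0
∇²ψ = -8
At (3, 3): -8.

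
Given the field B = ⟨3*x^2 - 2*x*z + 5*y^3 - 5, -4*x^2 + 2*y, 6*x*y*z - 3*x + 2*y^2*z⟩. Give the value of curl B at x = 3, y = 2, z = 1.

(26, -15, -84)

(∇×B)₁ = ∂B₃/∂y − ∂B₂/∂z = 6*x*z + 4*y*z
(∇×B)₂ = ∂B₁/∂z − ∂B₃/∂x = -2*x - 6*y*z + 3
(∇×B)₃ = ∂B₂/∂x − ∂B₁/∂y = -8*x - 15*y^2
∇×B = (6*x*z + 4*y*z, -2*x - 6*y*z + 3, -8*x - 15*y^2)
At (3, 2, 1): (26, -15, -84).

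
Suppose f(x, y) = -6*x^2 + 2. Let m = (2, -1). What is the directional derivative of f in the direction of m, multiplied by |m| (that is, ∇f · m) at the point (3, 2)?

-72

∂f/∂x = -12*x
∂f/∂y = 0
∇f at (3, 2) = (-36, 0)
∇f · m = (-36)(2) + (0)(-1) = -72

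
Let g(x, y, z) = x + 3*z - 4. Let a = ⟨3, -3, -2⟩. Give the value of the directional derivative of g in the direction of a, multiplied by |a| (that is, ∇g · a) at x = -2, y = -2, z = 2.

-3

∂g/∂x = 1
∂g/∂y = 0
∂g/∂z = 3
∇g at (-2, -2, 2) = (1, 0, 3)
∇g · a = (1)(3) + (0)(-3) + (3)(-2) = -3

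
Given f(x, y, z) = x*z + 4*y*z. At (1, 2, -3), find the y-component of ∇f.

(∇f)_2 = ∂f/∂y = 4*z
At (1, 2, -3): -12.

-12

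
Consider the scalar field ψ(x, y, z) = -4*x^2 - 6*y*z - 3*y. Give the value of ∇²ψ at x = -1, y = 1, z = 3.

-8

∂²ψ/∂x² = -8
∂²ψ/∂y² = 0
∂²ψ/∂z² = 0
∇²ψ = -8
At (-1, 1, 3): -8.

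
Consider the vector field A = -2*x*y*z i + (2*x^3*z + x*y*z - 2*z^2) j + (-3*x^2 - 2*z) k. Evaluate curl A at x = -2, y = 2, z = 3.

(32, -4, 66)

(∇×A)₁ = ∂A₃/∂y − ∂A₂/∂z = -2*x^3 - x*y + 4*z
(∇×A)₂ = ∂A₁/∂z − ∂A₃/∂x = -2*x*y + 6*x
(∇×A)₃ = ∂A₂/∂x − ∂A₁/∂y = 6*x^2*z + 2*x*z + y*z
∇×A = (-2*x^3 - x*y + 4*z, -2*x*y + 6*x, 6*x^2*z + 2*x*z + y*z)
At (-2, 2, 3): (32, -4, 66).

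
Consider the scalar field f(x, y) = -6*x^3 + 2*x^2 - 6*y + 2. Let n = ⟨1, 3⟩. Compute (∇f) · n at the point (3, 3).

-168

∂f/∂x = -18*x^2 + 4*x
∂f/∂y = -6
∇f at (3, 3) = (-150, -6)
∇f · n = (-150)(1) + (-6)(3) = -168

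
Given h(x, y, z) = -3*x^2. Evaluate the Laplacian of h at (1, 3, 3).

-6

∂²h/∂x² = -6
∂²h/∂y² = 0
∂²h/∂z² = 0
∇²h = -6
At (1, 3, 3): -6.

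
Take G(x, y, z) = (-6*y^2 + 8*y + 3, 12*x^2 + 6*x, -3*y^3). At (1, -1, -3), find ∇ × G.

(∇×G)₁ = ∂G₃/∂y − ∂G₂/∂z = -9*y^2
(∇×G)₂ = ∂G₁/∂z − ∂G₃/∂x = 0
(∇×G)₃ = ∂G₂/∂x − ∂G₁/∂y = 24*x + 12*y - 2
∇×G = (-9*y^2, 0, 24*x + 12*y - 2)
At (1, -1, -3): (-9, 0, 10).

(-9, 0, 10)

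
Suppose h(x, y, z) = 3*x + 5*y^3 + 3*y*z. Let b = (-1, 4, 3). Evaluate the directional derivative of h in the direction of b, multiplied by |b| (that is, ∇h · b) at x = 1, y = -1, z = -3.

∂h/∂x = 3
∂h/∂y = 15*y^2 + 3*z
∂h/∂z = 3*y
∇h at (1, -1, -3) = (3, 6, -3)
∇h · b = (3)(-1) + (6)(4) + (-3)(3) = 12

12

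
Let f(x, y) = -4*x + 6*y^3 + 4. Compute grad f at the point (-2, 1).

(-4, 18)

∂f/∂x = -4
∂f/∂y = 18*y^2
∇f = (-4, 18*y^2)
At (-2, 1): (-4, 18).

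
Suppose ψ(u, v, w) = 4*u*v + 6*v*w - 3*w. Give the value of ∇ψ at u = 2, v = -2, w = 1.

∂ψ/∂u = 4*v
∂ψ/∂v = 4*u + 6*w
∂ψ/∂w = 6*v - 3
∇ψ = (4*v, 4*u + 6*w, 6*v - 3)
At (2, -2, 1): (-8, 14, -15).

(-8, 14, -15)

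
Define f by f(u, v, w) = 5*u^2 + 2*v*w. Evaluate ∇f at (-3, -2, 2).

∂f/∂u = 10*u
∂f/∂v = 2*w
∂f/∂w = 2*v
∇f = (10*u, 2*w, 2*v)
At (-3, -2, 2): (-30, 4, -4).

(-30, 4, -4)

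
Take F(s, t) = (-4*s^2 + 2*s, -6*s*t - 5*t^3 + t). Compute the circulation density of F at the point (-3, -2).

∂F₂/∂s = -6*t
∂F₁/∂t = 0
Scalar curl = -6*t
At (-3, -2): 12.

12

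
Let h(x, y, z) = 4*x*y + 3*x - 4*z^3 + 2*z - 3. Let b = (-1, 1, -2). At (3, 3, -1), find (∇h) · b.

17

∂h/∂x = 4*y + 3
∂h/∂y = 4*x
∂h/∂z = -12*z^2 + 2
∇h at (3, 3, -1) = (15, 12, -10)
∇h · b = (15)(-1) + (12)(1) + (-10)(-2) = 17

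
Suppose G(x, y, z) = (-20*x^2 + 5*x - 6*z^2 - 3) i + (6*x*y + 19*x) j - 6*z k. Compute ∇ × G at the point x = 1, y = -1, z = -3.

(0, 36, 13)

(∇×G)₁ = ∂G₃/∂y − ∂G₂/∂z = 0
(∇×G)₂ = ∂G₁/∂z − ∂G₃/∂x = -12*z
(∇×G)₃ = ∂G₂/∂x − ∂G₁/∂y = 6*y + 19
∇×G = (0, -12*z, 6*y + 19)
At (1, -1, -3): (0, 36, 13).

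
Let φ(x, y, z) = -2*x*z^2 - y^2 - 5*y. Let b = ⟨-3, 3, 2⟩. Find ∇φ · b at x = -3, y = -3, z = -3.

∂φ/∂x = -2*z^2
∂φ/∂y = -2*y - 5
∂φ/∂z = -4*x*z
∇φ at (-3, -3, -3) = (-18, 1, -36)
∇φ · b = (-18)(-3) + (1)(3) + (-36)(2) = -15

-15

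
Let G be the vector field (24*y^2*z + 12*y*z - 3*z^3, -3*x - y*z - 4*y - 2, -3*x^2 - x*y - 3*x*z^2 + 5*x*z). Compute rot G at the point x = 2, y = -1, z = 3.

(∇×G)₁ = ∂G₃/∂y − ∂G₂/∂z = -x + y
(∇×G)₂ = ∂G₁/∂z − ∂G₃/∂x = 6*x + 24*y^2 + 13*y - 6*z^2 - 5*z
(∇×G)₃ = ∂G₂/∂x − ∂G₁/∂y = -48*y*z - 12*z - 3
∇×G = (-x + y, 6*x + 24*y^2 + 13*y - 6*z^2 - 5*z, -48*y*z - 12*z - 3)
At (2, -1, 3): (-3, -46, 105).

(-3, -46, 105)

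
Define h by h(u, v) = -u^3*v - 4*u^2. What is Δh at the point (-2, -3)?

∂²h/∂u² = -2*(3*u*v + 4)
∂²h/∂v² = 0
∇²h = -6*u*v - 8
At (-2, -3): -44.

-44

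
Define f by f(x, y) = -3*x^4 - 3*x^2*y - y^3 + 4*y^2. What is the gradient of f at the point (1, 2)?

∂f/∂x = -12*x^3 - 6*x*y
∂f/∂y = -3*x^2 - 3*y^2 + 8*y
∇f = (-12*x^3 - 6*x*y, -3*x^2 - 3*y^2 + 8*y)
At (1, 2): (-24, 1).

(-24, 1)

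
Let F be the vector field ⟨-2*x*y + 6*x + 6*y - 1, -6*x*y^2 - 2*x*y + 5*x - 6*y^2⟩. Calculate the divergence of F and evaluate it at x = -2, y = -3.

∂F₁/∂x = -2*y + 6
∂F₂/∂y = -12*x*y - 2*x - 12*y
∇·F = -12*x*y - 2*x - 14*y + 6
At (-2, -3): -20.

-20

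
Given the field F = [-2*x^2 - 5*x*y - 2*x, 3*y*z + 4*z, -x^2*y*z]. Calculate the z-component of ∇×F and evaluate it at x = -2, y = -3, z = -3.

-10

(∇×F)_3 = ∂F₂/∂x − ∂F₁/∂y
= 0 − (-5*x)
= 5*x
At (-2, -3, -3): -10.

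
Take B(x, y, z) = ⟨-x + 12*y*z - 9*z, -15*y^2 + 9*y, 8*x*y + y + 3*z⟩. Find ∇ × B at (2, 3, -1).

(∇×B)₁ = ∂B₃/∂y − ∂B₂/∂z = 8*x + 1
(∇×B)₂ = ∂B₁/∂z − ∂B₃/∂x = 4*y - 9
(∇×B)₃ = ∂B₂/∂x − ∂B₁/∂y = -12*z
∇×B = (8*x + 1, 4*y - 9, -12*z)
At (2, 3, -1): (17, 3, 12).

(17, 3, 12)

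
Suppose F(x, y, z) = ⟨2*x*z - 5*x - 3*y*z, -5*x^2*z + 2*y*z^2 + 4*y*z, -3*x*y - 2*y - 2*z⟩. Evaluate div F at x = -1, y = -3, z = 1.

1

∂F₁/∂x = 2*z - 5
∂F₂/∂y = 2*z^2 + 4*z
∂F₃/∂z = -2
∇·F = 2*z^2 + 6*z - 7
At (-1, -3, 1): 1.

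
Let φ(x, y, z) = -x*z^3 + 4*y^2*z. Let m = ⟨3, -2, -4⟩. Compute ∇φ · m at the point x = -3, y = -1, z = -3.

∂φ/∂x = -z^3
∂φ/∂y = 8*y*z
∂φ/∂z = -3*x*z^2 + 4*y^2
∇φ at (-3, -1, -3) = (27, 24, 85)
∇φ · m = (27)(3) + (24)(-2) + (85)(-4) = -307

-307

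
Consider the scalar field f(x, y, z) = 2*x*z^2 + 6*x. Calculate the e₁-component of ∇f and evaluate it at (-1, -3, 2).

(∇f)_1 = ∂f/∂x = 2*z^2 + 6
At (-1, -3, 2): 14.

14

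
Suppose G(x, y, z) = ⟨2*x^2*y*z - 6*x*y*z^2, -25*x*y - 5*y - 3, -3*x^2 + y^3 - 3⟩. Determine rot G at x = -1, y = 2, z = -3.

(12, -74, -98)

(∇×G)₁ = ∂G₃/∂y − ∂G₂/∂z = 3*y^2
(∇×G)₂ = ∂G₁/∂z − ∂G₃/∂x = 2*x^2*y - 12*x*y*z + 6*x
(∇×G)₃ = ∂G₂/∂x − ∂G₁/∂y = -2*x^2*z + 6*x*z^2 - 25*y
∇×G = (3*y^2, 2*x^2*y - 12*x*y*z + 6*x, -2*x^2*z + 6*x*z^2 - 25*y)
At (-1, 2, -3): (12, -74, -98).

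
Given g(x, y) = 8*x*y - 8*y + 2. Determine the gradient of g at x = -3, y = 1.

∂g/∂x = 8*y
∂g/∂y = 8*x - 8
∇g = (8*y, 8*x - 8)
At (-3, 1): (8, -32).

(8, -32)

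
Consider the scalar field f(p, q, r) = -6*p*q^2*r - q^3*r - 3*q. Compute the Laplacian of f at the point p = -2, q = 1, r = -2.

-36

∂²f/∂p² = 0
∂²f/∂q² = -6*r*(2*p + q)
∂²f/∂r² = 0
∇²f = -12*p*r - 6*q*r
At (-2, 1, -2): -36.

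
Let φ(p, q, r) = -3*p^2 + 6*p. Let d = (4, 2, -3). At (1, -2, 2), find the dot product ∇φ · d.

∂φ/∂p = -6*p + 6
∂φ/∂q = 0
∂φ/∂r = 0
∇φ at (1, -2, 2) = (0, 0, 0)
∇φ · d = (0)(4) + (0)(2) + (0)(-3) = 0

0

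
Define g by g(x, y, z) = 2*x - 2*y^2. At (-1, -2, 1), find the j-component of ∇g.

(∇g)_2 = ∂g/∂y = -4*y
At (-1, -2, 1): 8.

8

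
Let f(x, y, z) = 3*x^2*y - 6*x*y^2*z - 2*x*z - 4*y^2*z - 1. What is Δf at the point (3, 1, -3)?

∂²f/∂x² = 6*y
∂²f/∂y² = -4*z*(3*x + 2)
∂²f/∂z² = 0
∇²f = -12*x*z + 6*y - 8*z
At (3, 1, -3): 138.

138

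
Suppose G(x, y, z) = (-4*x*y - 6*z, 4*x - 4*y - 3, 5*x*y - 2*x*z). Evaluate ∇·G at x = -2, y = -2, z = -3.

8

∂G₁/∂x = -4*y
∂G₂/∂y = -4
∂G₃/∂z = -2*x
∇·G = -2*x - 4*y - 4
At (-2, -2, -3): 8.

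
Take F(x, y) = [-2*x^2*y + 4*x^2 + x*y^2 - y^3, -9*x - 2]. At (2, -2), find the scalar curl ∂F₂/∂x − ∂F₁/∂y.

19

∂F₂/∂x = -9
∂F₁/∂y = -2*x^2 + 2*x*y - 3*y^2
Scalar curl = 2*x^2 - 2*x*y + 3*y^2 - 9
At (2, -2): 19.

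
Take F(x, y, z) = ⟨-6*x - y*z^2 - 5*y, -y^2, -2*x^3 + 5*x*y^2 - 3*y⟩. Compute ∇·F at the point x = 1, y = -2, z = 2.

∂F₁/∂x = -6
∂F₂/∂y = -2*y
∂F₃/∂z = 0
∇·F = -2*y - 6
At (1, -2, 2): -2.

-2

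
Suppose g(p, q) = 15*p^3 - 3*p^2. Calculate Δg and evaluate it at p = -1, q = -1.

-96

∂²g/∂p² = 6*(15*p - 1)
∂²g/∂q² = 0
∇²g = 90*p - 6
At (-1, -1): -96.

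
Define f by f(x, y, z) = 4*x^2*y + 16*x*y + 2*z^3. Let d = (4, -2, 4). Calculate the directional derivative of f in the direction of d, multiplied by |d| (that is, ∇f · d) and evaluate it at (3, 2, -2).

248

∂f/∂x = 8*x*y + 16*y
∂f/∂y = 4*x^2 + 16*x
∂f/∂z = 6*z^2
∇f at (3, 2, -2) = (80, 84, 24)
∇f · d = (80)(4) + (84)(-2) + (24)(4) = 248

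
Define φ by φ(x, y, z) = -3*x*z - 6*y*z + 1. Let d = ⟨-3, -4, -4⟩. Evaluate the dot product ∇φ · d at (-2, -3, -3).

∂φ/∂x = -3*z
∂φ/∂y = -6*z
∂φ/∂z = -3*x - 6*y
∇φ at (-2, -3, -3) = (9, 18, 24)
∇φ · d = (9)(-3) + (18)(-4) + (24)(-4) = -195

-195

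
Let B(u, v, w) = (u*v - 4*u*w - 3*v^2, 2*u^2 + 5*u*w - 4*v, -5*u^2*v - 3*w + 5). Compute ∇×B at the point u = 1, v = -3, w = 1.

(-10, -34, -10)

(∇×B)₁ = ∂B₃/∂v − ∂B₂/∂w = -5*u^2 - 5*u
(∇×B)₂ = ∂B₁/∂w − ∂B₃/∂u = 10*u*v - 4*u
(∇×B)₃ = ∂B₂/∂u − ∂B₁/∂v = 3*u + 6*v + 5*w
∇×B = (-5*u^2 - 5*u, 10*u*v - 4*u, 3*u + 6*v + 5*w)
At (1, -3, 1): (-10, -34, -10).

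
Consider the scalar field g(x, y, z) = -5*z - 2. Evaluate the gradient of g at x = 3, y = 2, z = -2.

∂g/∂x = 0
∂g/∂y = 0
∂g/∂z = -5
∇g = (0, 0, -5)
At (3, 2, -2): (0, 0, -5).

(0, 0, -5)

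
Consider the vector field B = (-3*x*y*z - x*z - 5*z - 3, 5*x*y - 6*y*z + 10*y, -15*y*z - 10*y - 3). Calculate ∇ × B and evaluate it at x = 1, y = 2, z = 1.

(∇×B)₁ = ∂B₃/∂y − ∂B₂/∂z = 6*y - 15*z - 10
(∇×B)₂ = ∂B₁/∂z − ∂B₃/∂x = -3*x*y - x - 5
(∇×B)₃ = ∂B₂/∂x − ∂B₁/∂y = 3*x*z + 5*y
∇×B = (6*y - 15*z - 10, -3*x*y - x - 5, 3*x*z + 5*y)
At (1, 2, 1): (-13, -12, 13).

(-13, -12, 13)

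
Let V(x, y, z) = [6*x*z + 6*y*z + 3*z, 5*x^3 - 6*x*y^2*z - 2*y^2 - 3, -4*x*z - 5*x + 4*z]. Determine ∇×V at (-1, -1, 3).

(-6, 8, -21)

(∇×V)₁ = ∂V₃/∂y − ∂V₂/∂z = 6*x*y^2
(∇×V)₂ = ∂V₁/∂z − ∂V₃/∂x = 6*x + 6*y + 4*z + 8
(∇×V)₃ = ∂V₂/∂x − ∂V₁/∂y = 15*x^2 - 6*y^2*z - 6*z
∇×V = (6*x*y^2, 6*x + 6*y + 4*z + 8, 15*x^2 - 6*y^2*z - 6*z)
At (-1, -1, 3): (-6, 8, -21).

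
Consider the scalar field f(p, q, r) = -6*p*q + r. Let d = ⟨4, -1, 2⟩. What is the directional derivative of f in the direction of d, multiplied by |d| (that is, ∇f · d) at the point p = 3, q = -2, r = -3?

68

∂f/∂p = -6*q
∂f/∂q = -6*p
∂f/∂r = 1
∇f at (3, -2, -3) = (12, -18, 1)
∇f · d = (12)(4) + (-18)(-1) + (1)(2) = 68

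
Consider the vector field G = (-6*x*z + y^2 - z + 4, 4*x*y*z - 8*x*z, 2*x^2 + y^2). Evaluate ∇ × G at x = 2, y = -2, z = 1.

(28, -21, -12)

(∇×G)₁ = ∂G₃/∂y − ∂G₂/∂z = -4*x*y + 8*x + 2*y
(∇×G)₂ = ∂G₁/∂z − ∂G₃/∂x = -10*x - 1
(∇×G)₃ = ∂G₂/∂x − ∂G₁/∂y = 4*y*z - 2*y - 8*z
∇×G = (-4*x*y + 8*x + 2*y, -10*x - 1, 4*y*z - 2*y - 8*z)
At (2, -2, 1): (28, -21, -12).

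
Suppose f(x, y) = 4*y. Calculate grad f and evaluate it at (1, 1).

∂f/∂x = 0
∂f/∂y = 4
∇f = (0, 4)
At (1, 1): (0, 4).

(0, 4)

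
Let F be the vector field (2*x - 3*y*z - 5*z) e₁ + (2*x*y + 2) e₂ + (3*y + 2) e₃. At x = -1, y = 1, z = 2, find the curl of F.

(∇×F)₁ = ∂F₃/∂y − ∂F₂/∂z = 3
(∇×F)₂ = ∂F₁/∂z − ∂F₃/∂x = -3*y - 5
(∇×F)₃ = ∂F₂/∂x − ∂F₁/∂y = 2*y + 3*z
∇×F = (3, -3*y - 5, 2*y + 3*z)
At (-1, 1, 2): (3, -8, 8).

(3, -8, 8)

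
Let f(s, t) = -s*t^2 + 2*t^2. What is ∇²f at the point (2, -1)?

0

∂²f/∂s² = 0
∂²f/∂t² = 2*(-s + 2)
∇²f = -2*s + 4
At (2, -1): 0.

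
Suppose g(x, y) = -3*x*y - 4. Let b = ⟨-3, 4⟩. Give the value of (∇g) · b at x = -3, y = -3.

∂g/∂x = -3*y
∂g/∂y = -3*x
∇g at (-3, -3) = (9, 9)
∇g · b = (9)(-3) + (9)(4) = 9

9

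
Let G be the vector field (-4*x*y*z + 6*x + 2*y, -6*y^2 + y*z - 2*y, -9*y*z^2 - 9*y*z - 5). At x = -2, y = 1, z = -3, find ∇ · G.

∂G₁/∂x = -4*y*z + 6
∂G₂/∂y = -12*y + z - 2
∂G₃/∂z = -18*y*z - 9*y
∇·G = -22*y*z - 21*y + z + 4
At (-2, 1, -3): 46.

46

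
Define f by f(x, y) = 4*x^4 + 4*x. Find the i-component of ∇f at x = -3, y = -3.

-428

(∇f)_1 = ∂f/∂x = 16*x^3 + 4
At (-3, -3): -428.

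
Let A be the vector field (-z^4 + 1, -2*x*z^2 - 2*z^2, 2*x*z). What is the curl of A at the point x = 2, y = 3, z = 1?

(12, -6, -2)

(∇×A)₁ = ∂A₃/∂y − ∂A₂/∂z = 4*x*z + 4*z
(∇×A)₂ = ∂A₁/∂z − ∂A₃/∂x = -4*z^3 - 2*z
(∇×A)₃ = ∂A₂/∂x − ∂A₁/∂y = -2*z^2
∇×A = (4*x*z + 4*z, -4*z^3 - 2*z, -2*z^2)
At (2, 3, 1): (12, -6, -2).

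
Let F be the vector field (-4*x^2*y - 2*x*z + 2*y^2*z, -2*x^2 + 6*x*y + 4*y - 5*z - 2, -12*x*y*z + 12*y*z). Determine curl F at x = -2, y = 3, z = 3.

(∇×F)₁ = ∂F₃/∂y − ∂F₂/∂z = -12*x*z + 12*z + 5
(∇×F)₂ = ∂F₁/∂z − ∂F₃/∂x = -2*x + 2*y^2 + 12*y*z
(∇×F)₃ = ∂F₂/∂x − ∂F₁/∂y = 4*x^2 - 4*x - 4*y*z + 6*y
∇×F = (-12*x*z + 12*z + 5, -2*x + 2*y^2 + 12*y*z, 4*x^2 - 4*x - 4*y*z + 6*y)
At (-2, 3, 3): (113, 130, 6).

(113, 130, 6)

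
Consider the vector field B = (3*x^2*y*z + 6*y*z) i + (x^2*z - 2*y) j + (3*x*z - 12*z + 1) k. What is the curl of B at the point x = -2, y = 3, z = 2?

(-4, 48, -44)

(∇×B)₁ = ∂B₃/∂y − ∂B₂/∂z = -x^2
(∇×B)₂ = ∂B₁/∂z − ∂B₃/∂x = 3*x^2*y + 6*y - 3*z
(∇×B)₃ = ∂B₂/∂x − ∂B₁/∂y = -3*x^2*z + 2*x*z - 6*z
∇×B = (-x^2, 3*x^2*y + 6*y - 3*z, -3*x^2*z + 2*x*z - 6*z)
At (-2, 3, 2): (-4, 48, -44).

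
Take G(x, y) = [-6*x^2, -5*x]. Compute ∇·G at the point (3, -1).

-36

∂G₁/∂x = -12*x
∂G₂/∂y = 0
∇·G = -12*x
At (3, -1): -36.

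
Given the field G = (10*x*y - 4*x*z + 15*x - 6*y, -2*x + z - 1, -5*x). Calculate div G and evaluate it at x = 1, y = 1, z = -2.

∂G₁/∂x = 10*y - 4*z + 15
∂G₂/∂y = 0
∂G₃/∂z = 0
∇·G = 10*y - 4*z + 15
At (1, 1, -2): 33.

33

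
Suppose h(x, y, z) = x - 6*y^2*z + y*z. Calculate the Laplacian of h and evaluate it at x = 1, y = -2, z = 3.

∂²h/∂x² = 0
∂²h/∂y² = -12*z
∂²h/∂z² = 0
∇²h = -12*z
At (1, -2, 3): -36.

-36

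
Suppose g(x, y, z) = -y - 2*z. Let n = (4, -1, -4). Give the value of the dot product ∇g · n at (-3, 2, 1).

9

∂g/∂x = 0
∂g/∂y = -1
∂g/∂z = -2
∇g at (-3, 2, 1) = (0, -1, -2)
∇g · n = (0)(4) + (-1)(-1) + (-2)(-4) = 9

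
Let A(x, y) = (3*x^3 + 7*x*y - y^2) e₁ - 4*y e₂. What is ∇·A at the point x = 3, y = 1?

∂A₁/∂x = 9*x^2 + 7*y
∂A₂/∂y = -4
∇·A = 9*x^2 + 7*y - 4
At (3, 1): 84.

84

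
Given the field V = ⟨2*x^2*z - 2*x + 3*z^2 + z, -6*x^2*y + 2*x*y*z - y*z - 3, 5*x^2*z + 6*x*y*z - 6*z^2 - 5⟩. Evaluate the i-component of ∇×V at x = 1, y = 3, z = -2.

-15

(∇×V)_1 = ∂V₃/∂y − ∂V₂/∂z
= 6*x*z − (2*x*y - y)
= -2*x*y + 6*x*z + y
At (1, 3, -2): -15.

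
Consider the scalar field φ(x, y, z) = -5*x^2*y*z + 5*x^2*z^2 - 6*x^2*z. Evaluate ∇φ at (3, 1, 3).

∂φ/∂x = -10*x*y*z + 10*x*z^2 - 12*x*z
∂φ/∂y = -5*x^2*z
∂φ/∂z = -5*x^2*y + 10*x^2*z - 6*x^2
∇φ = (-10*x*y*z + 10*x*z^2 - 12*x*z, -5*x^2*z, -5*x^2*y + 10*x^2*z - 6*x^2)
At (3, 1, 3): (72, -135, 171).

(72, -135, 171)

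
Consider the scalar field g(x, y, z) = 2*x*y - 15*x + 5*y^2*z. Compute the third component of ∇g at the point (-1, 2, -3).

(∇g)_3 = ∂g/∂z = 5*y^2
At (-1, 2, -3): 20.

20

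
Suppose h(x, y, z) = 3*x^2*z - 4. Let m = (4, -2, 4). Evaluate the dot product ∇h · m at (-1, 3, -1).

∂h/∂x = 6*x*z
∂h/∂y = 0
∂h/∂z = 3*x^2
∇h at (-1, 3, -1) = (6, 0, 3)
∇h · m = (6)(4) + (0)(-2) + (3)(4) = 36

36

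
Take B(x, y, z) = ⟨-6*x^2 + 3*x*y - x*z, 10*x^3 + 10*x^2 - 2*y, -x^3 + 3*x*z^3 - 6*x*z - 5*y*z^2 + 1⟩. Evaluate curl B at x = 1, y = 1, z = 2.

(-20, -10, 47)

(∇×B)₁ = ∂B₃/∂y − ∂B₂/∂z = -5*z^2
(∇×B)₂ = ∂B₁/∂z − ∂B₃/∂x = 3*x^2 - x - 3*z^3 + 6*z
(∇×B)₃ = ∂B₂/∂x − ∂B₁/∂y = 30*x^2 + 17*x
∇×B = (-5*z^2, 3*x^2 - x - 3*z^3 + 6*z, 30*x^2 + 17*x)
At (1, 1, 2): (-20, -10, 47).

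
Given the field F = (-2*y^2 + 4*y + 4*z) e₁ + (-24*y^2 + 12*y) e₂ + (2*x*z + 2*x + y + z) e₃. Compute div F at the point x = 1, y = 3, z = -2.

-129

∂F₁/∂x = 0
∂F₂/∂y = -48*y + 12
∂F₃/∂z = 2*x + 1
∇·F = 2*x - 48*y + 13
At (1, 3, -2): -129.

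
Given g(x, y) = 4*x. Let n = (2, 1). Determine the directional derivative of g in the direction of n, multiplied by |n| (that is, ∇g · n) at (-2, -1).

8

∂g/∂x = 4
∂g/∂y = 0
∇g at (-2, -1) = (4, 0)
∇g · n = (4)(2) + (0)(1) = 8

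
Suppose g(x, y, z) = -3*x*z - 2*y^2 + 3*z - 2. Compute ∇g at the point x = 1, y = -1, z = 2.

∂g/∂x = -3*z
∂g/∂y = -4*y
∂g/∂z = -3*x + 3
∇g = (-3*z, -4*y, -3*x + 3)
At (1, -1, 2): (-6, 4, 0).

(-6, 4, 0)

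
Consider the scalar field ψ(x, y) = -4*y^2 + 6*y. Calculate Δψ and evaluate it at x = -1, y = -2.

-8

∂²ψ/∂x² = 0
∂²ψ/∂y² = -8
∇²ψ = -8
At (-1, -2): -8.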